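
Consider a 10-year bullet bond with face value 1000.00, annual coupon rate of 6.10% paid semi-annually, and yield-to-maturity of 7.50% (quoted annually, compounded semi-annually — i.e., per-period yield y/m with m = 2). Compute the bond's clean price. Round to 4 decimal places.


Answer: Price = 902.7266

Derivation:
Coupon per period c = face * coupon_rate / m = 30.500000
Periods per year m = 2; per-period yield y/m = 0.037500
Number of cashflows N = 20
Cashflows (t years, CF_t, discount factor 1/(1+y/m)^(m*t), PV):
  t = 0.5000: CF_t = 30.500000, DF = 0.963855, PV = 29.397590
  t = 1.0000: CF_t = 30.500000, DF = 0.929017, PV = 28.335027
  t = 1.5000: CF_t = 30.500000, DF = 0.895438, PV = 27.310869
  t = 2.0000: CF_t = 30.500000, DF = 0.863073, PV = 26.323729
  t = 2.5000: CF_t = 30.500000, DF = 0.831878, PV = 25.372269
  t = 3.0000: CF_t = 30.500000, DF = 0.801810, PV = 24.455199
  t = 3.5000: CF_t = 30.500000, DF = 0.772829, PV = 23.571276
  t = 4.0000: CF_t = 30.500000, DF = 0.744895, PV = 22.719303
  t = 4.5000: CF_t = 30.500000, DF = 0.717971, PV = 21.898123
  t = 5.0000: CF_t = 30.500000, DF = 0.692020, PV = 21.106625
  t = 5.5000: CF_t = 30.500000, DF = 0.667008, PV = 20.343735
  t = 6.0000: CF_t = 30.500000, DF = 0.642899, PV = 19.608419
  t = 6.5000: CF_t = 30.500000, DF = 0.619662, PV = 18.899681
  t = 7.0000: CF_t = 30.500000, DF = 0.597264, PV = 18.216560
  t = 7.5000: CF_t = 30.500000, DF = 0.575676, PV = 17.558130
  t = 8.0000: CF_t = 30.500000, DF = 0.554869, PV = 16.923499
  t = 8.5000: CF_t = 30.500000, DF = 0.534813, PV = 16.311806
  t = 9.0000: CF_t = 30.500000, DF = 0.515483, PV = 15.722223
  t = 9.5000: CF_t = 30.500000, DF = 0.496851, PV = 15.153950
  t = 10.0000: CF_t = 1030.500000, DF = 0.478892, PV = 493.498558
Price P = sum_t PV_t = 902.726571


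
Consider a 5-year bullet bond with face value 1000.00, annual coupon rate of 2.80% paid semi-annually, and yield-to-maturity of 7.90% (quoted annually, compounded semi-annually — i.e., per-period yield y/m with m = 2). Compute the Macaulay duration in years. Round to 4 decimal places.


Coupon per period c = face * coupon_rate / m = 14.000000
Periods per year m = 2; per-period yield y/m = 0.039500
Number of cashflows N = 10
Cashflows (t years, CF_t, discount factor 1/(1+y/m)^(m*t), PV):
  t = 0.5000: CF_t = 14.000000, DF = 0.962001, PV = 13.468013
  t = 1.0000: CF_t = 14.000000, DF = 0.925446, PV = 12.956242
  t = 1.5000: CF_t = 14.000000, DF = 0.890280, PV = 12.463917
  t = 2.0000: CF_t = 14.000000, DF = 0.856450, PV = 11.990300
  t = 2.5000: CF_t = 14.000000, DF = 0.823906, PV = 11.534680
  t = 3.0000: CF_t = 14.000000, DF = 0.792598, PV = 11.096374
  t = 3.5000: CF_t = 14.000000, DF = 0.762480, PV = 10.674722
  t = 4.0000: CF_t = 14.000000, DF = 0.733507, PV = 10.269093
  t = 4.5000: CF_t = 14.000000, DF = 0.705634, PV = 9.878877
  t = 5.0000: CF_t = 1014.000000, DF = 0.678821, PV = 688.324168
Price P = sum_t PV_t = 792.656387
Macaulay numerator sum_t t * PV_t:
  t * PV_t at t = 0.5000: 6.734007
  t * PV_t at t = 1.0000: 12.956242
  t * PV_t at t = 1.5000: 18.695876
  t * PV_t at t = 2.0000: 23.980601
  t * PV_t at t = 2.5000: 28.836701
  t * PV_t at t = 3.0000: 33.289121
  t * PV_t at t = 3.5000: 37.361528
  t * PV_t at t = 4.0000: 41.076372
  t * PV_t at t = 4.5000: 44.454948
  t * PV_t at t = 5.0000: 3441.620839
Macaulay duration D = (sum_t t * PV_t) / P = 3689.006233 / 792.656387 = 4.653979

Answer: Macaulay duration = 4.6540 years


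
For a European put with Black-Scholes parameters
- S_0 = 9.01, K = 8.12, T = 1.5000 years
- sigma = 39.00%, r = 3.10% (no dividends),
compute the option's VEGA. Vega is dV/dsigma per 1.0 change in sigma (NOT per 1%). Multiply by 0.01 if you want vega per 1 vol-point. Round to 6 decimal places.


Answer: Vega = 3.776190

Derivation:
d1 = 0.5539194820; d2 = 0.0762689822
phi(d1) = 0.3422027335; exp(-qT) = 1.0000000000; exp(-rT) = 0.9545645606
Vega = S * exp(-qT) * phi(d1) * sqrt(T) = 9.0100 * 1.0000000000 * 0.3422027335 * 1.2247448714 = 3.776190


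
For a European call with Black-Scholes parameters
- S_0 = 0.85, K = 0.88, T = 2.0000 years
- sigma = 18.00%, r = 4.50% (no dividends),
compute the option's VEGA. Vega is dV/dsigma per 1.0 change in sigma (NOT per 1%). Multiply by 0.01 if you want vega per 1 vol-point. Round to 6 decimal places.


Answer: Vega = 0.451920

Derivation:
d1 = 0.3445748709; d2 = 0.0900164296
phi(d1) = 0.3759479959; exp(-qT) = 1.0000000000; exp(-rT) = 0.9139311853
Vega = S * exp(-qT) * phi(d1) * sqrt(T) = 0.8500 * 1.0000000000 * 0.3759479959 * 1.4142135624 = 0.451920


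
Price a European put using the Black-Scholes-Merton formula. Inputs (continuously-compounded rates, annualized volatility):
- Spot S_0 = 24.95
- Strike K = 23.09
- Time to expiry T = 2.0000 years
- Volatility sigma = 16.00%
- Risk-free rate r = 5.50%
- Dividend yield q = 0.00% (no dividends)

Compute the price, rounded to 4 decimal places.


Answer: Price = 0.5852

Derivation:
d1 = (ln(S/K) + (r - q + 0.5*sigma^2) * T) / (sigma * sqrt(T)) = 0.94166382
d2 = d1 - sigma * sqrt(T) = 0.71538965
exp(-rT) = 0.89583414; exp(-qT) = 1.00000000
P = K * exp(-rT) * N(-d2) - S_0 * exp(-qT) * N(-d1)
N(-d1) = 0.17318239; N(-d2) = 0.23718415
P = 23.0900 * 0.89583414 * 0.23718415 - 24.9500 * 1.00000000 * 0.17318239 = 0.5852


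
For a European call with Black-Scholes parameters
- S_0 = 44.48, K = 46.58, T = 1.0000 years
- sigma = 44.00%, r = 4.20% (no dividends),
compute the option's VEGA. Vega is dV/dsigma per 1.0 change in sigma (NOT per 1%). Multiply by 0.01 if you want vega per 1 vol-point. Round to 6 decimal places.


Answer: Vega = 17.355732

Derivation:
d1 = 0.2106099670; d2 = -0.2293900330
phi(d1) = 0.3901918209; exp(-qT) = 1.0000000000; exp(-rT) = 0.9588697806
Vega = S * exp(-qT) * phi(d1) * sqrt(T) = 44.4800 * 1.0000000000 * 0.3901918209 * 1.0000000000 = 17.355732


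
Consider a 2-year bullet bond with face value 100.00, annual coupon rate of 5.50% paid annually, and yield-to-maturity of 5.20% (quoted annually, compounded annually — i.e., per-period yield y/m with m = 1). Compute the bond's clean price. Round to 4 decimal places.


Answer: Price = 100.5562

Derivation:
Coupon per period c = face * coupon_rate / m = 5.500000
Periods per year m = 1; per-period yield y/m = 0.052000
Number of cashflows N = 2
Cashflows (t years, CF_t, discount factor 1/(1+y/m)^(m*t), PV):
  t = 1.0000: CF_t = 5.500000, DF = 0.950570, PV = 5.228137
  t = 2.0000: CF_t = 105.500000, DF = 0.903584, PV = 95.328109
Price P = sum_t PV_t = 100.556246


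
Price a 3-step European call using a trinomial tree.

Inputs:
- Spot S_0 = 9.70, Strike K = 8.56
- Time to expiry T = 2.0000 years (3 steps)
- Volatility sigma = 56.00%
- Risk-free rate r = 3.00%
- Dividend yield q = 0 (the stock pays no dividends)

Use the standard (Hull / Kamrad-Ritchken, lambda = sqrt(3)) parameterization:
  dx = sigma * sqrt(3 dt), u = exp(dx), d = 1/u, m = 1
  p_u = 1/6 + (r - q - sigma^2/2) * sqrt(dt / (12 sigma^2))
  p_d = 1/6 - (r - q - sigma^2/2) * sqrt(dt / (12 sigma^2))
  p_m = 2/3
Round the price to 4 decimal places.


Answer: Price = V(0,0) = 3.4239

Derivation:
dt = T/N = 0.666667; dx = sigma*sqrt(3*dt) = 0.791960
u = exp(dx) = 2.207718; d = 1/u = 0.452956
p_u = 0.113297, p_m = 0.666667, p_d = 0.220036
Discount per step: exp(-r*dt) = 0.980199
Stock lattice S(k, j) with j the centered position index:
  k=0: S(0,+0) = 9.7000
  k=1: S(1,-1) = 4.3937; S(1,+0) = 9.7000; S(1,+1) = 21.4149
  k=2: S(2,-2) = 1.9901; S(2,-1) = 4.3937; S(2,+0) = 9.7000; S(2,+1) = 21.4149; S(2,+2) = 47.2780
  k=3: S(3,-3) = 0.9014; S(3,-2) = 1.9901; S(3,-1) = 4.3937; S(3,+0) = 9.7000; S(3,+1) = 21.4149; S(3,+2) = 47.2780; S(3,+3) = 104.3765
Terminal payoffs V(N, j) = max(S_T - K, 0):
  V(3,-3) = 0.000000; V(3,-2) = 0.000000; V(3,-1) = 0.000000; V(3,+0) = 1.140000; V(3,+1) = 12.854869; V(3,+2) = 38.718000; V(3,+3) = 95.816512
Backward induction: V(k, j) = exp(-r*dt) * [p_u * V(k+1, j+1) + p_m * V(k+1, j) + p_d * V(k+1, j-1)]
  V(2,-2) = exp(-r*dt) * [p_u*0.000000 + p_m*0.000000 + p_d*0.000000] = 0.000000
  V(2,-1) = exp(-r*dt) * [p_u*1.140000 + p_m*0.000000 + p_d*0.000000] = 0.126601
  V(2,+0) = exp(-r*dt) * [p_u*12.854869 + p_m*1.140000 + p_d*0.000000] = 2.172529
  V(2,+1) = exp(-r*dt) * [p_u*38.718000 + p_m*12.854869 + p_d*1.140000] = 12.945861
  V(2,+2) = exp(-r*dt) * [p_u*95.816512 + p_m*38.718000 + p_d*12.854869] = 38.714178
  V(1,-1) = exp(-r*dt) * [p_u*2.172529 + p_m*0.126601 + p_d*0.000000] = 0.323996
  V(1,+0) = exp(-r*dt) * [p_u*12.945861 + p_m*2.172529 + p_d*0.126601] = 2.884662
  V(1,+1) = exp(-r*dt) * [p_u*38.714178 + p_m*12.945861 + p_d*2.172529] = 13.227593
  V(0,+0) = exp(-r*dt) * [p_u*13.227593 + p_m*2.884662 + p_d*0.323996] = 3.423878


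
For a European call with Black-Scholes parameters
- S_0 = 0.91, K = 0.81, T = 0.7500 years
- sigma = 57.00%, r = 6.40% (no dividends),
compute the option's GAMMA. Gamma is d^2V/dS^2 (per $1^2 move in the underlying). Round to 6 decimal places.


Answer: Gamma = 0.750664

Derivation:
d1 = 0.5798781555; d2 = 0.0862436753
phi(d1) = 0.3372037706; exp(-qT) = 1.0000000000; exp(-rT) = 0.9531337871
Gamma = exp(-qT) * phi(d1) / (S * sigma * sqrt(T)) = 1.0000000000 * 0.3372037706 / (0.9100 * 0.5700 * 0.8660254038) = 0.750664


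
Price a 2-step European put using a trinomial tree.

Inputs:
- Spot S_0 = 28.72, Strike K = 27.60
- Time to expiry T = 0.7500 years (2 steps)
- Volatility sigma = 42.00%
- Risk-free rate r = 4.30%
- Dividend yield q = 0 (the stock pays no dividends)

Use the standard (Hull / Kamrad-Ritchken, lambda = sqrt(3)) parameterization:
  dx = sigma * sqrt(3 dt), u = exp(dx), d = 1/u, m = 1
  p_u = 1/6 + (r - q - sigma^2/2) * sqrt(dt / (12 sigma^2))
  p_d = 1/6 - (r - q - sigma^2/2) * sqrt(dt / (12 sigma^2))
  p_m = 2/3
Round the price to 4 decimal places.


Answer: Price = V(0,0) = 2.7346

Derivation:
dt = T/N = 0.375000; dx = sigma*sqrt(3*dt) = 0.445477
u = exp(dx) = 1.561235; d = 1/u = 0.640519
p_u = 0.147642, p_m = 0.666667, p_d = 0.185691
Discount per step: exp(-r*dt) = 0.984004
Stock lattice S(k, j) with j the centered position index:
  k=0: S(0,+0) = 28.7200
  k=1: S(1,-1) = 18.3957; S(1,+0) = 28.7200; S(1,+1) = 44.8387
  k=2: S(2,-2) = 11.7828; S(2,-1) = 18.3957; S(2,+0) = 28.7200; S(2,+1) = 44.8387; S(2,+2) = 70.0037
Terminal payoffs V(N, j) = max(K - S_T, 0):
  V(2,-2) = 15.817219; V(2,-1) = 9.204309; V(2,+0) = 0.000000; V(2,+1) = 0.000000; V(2,+2) = 0.000000
Backward induction: V(k, j) = exp(-r*dt) * [p_u * V(k+1, j+1) + p_m * V(k+1, j) + p_d * V(k+1, j-1)]
  V(1,-1) = exp(-r*dt) * [p_u*0.000000 + p_m*9.204309 + p_d*15.817219] = 8.928190
  V(1,+0) = exp(-r*dt) * [p_u*0.000000 + p_m*0.000000 + p_d*9.204309] = 1.681820
  V(1,+1) = exp(-r*dt) * [p_u*0.000000 + p_m*0.000000 + p_d*0.000000] = 0.000000
  V(0,+0) = exp(-r*dt) * [p_u*0.000000 + p_m*1.681820 + p_d*8.928190] = 2.734646


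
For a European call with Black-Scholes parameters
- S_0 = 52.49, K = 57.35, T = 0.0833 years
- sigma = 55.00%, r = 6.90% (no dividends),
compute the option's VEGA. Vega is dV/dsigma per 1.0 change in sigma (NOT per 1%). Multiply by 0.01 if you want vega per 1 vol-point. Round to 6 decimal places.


d1 = -0.4422548506; d2 = -0.6009944172
phi(d1) = 0.3617748545; exp(-qT) = 1.0000000000; exp(-rT) = 0.9942687864
Vega = S * exp(-qT) * phi(d1) * sqrt(T) = 52.4900 * 1.0000000000 * 0.3617748545 * 0.2886173938 = 5.480718

Answer: Vega = 5.480718


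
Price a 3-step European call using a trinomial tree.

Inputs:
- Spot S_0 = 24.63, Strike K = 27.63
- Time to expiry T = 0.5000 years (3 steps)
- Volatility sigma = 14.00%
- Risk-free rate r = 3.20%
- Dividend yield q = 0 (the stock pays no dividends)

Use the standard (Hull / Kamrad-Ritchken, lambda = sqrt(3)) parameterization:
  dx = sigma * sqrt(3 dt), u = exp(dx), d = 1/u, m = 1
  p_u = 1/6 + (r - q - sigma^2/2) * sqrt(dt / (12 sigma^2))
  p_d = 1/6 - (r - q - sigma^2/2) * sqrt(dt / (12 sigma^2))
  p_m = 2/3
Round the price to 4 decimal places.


Answer: Price = V(0,0) = 0.1964

Derivation:
dt = T/N = 0.166667; dx = sigma*sqrt(3*dt) = 0.098995
u = exp(dx) = 1.104061; d = 1/u = 0.905747
p_u = 0.185354, p_m = 0.666667, p_d = 0.147979
Discount per step: exp(-r*dt) = 0.994681
Stock lattice S(k, j) with j the centered position index:
  k=0: S(0,+0) = 24.6300
  k=1: S(1,-1) = 22.3086; S(1,+0) = 24.6300; S(1,+1) = 27.1930
  k=2: S(2,-2) = 20.2059; S(2,-1) = 22.3086; S(2,+0) = 24.6300; S(2,+1) = 27.1930; S(2,+2) = 30.0227
  k=3: S(3,-3) = 18.3015; S(3,-2) = 20.2059; S(3,-1) = 22.3086; S(3,+0) = 24.6300; S(3,+1) = 27.1930; S(3,+2) = 30.0227; S(3,+3) = 33.1469
Terminal payoffs V(N, j) = max(S_T - K, 0):
  V(3,-3) = 0.000000; V(3,-2) = 0.000000; V(3,-1) = 0.000000; V(3,+0) = 0.000000; V(3,+1) = 0.000000; V(3,+2) = 2.392740; V(3,+3) = 5.516929
Backward induction: V(k, j) = exp(-r*dt) * [p_u * V(k+1, j+1) + p_m * V(k+1, j) + p_d * V(k+1, j-1)]
  V(2,-2) = exp(-r*dt) * [p_u*0.000000 + p_m*0.000000 + p_d*0.000000] = 0.000000
  V(2,-1) = exp(-r*dt) * [p_u*0.000000 + p_m*0.000000 + p_d*0.000000] = 0.000000
  V(2,+0) = exp(-r*dt) * [p_u*0.000000 + p_m*0.000000 + p_d*0.000000] = 0.000000
  V(2,+1) = exp(-r*dt) * [p_u*2.392740 + p_m*0.000000 + p_d*0.000000] = 0.441146
  V(2,+2) = exp(-r*dt) * [p_u*5.516929 + p_m*2.392740 + p_d*0.000000] = 2.603824
  V(1,-1) = exp(-r*dt) * [p_u*0.000000 + p_m*0.000000 + p_d*0.000000] = 0.000000
  V(1,+0) = exp(-r*dt) * [p_u*0.441146 + p_m*0.000000 + p_d*0.000000] = 0.081333
  V(1,+1) = exp(-r*dt) * [p_u*2.603824 + p_m*0.441146 + p_d*0.000000] = 0.772596
  V(0,+0) = exp(-r*dt) * [p_u*0.772596 + p_m*0.081333 + p_d*0.000000] = 0.196376


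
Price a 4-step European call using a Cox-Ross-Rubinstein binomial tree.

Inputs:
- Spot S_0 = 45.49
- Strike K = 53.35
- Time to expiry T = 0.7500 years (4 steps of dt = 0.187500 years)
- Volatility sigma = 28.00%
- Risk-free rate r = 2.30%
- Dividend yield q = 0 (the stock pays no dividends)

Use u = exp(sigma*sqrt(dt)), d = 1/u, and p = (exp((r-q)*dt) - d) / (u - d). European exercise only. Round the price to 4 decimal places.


dt = T/N = 0.187500
u = exp(sigma*sqrt(dt)) = 1.128900; d = 1/u = 0.885818
p = (exp((r-q)*dt) - d) / (u - d) = 0.487505
Discount per step: exp(-r*dt) = 0.995697
Stock lattice S(k, i) with i counting down-moves:
  k=0: S(0,0) = 45.4900
  k=1: S(1,0) = 51.3537; S(1,1) = 40.2959
  k=2: S(2,0) = 57.9731; S(2,1) = 45.4900; S(2,2) = 35.6948
  k=3: S(3,0) = 65.4459; S(3,1) = 51.3537; S(3,2) = 40.2959; S(3,3) = 31.6191
  k=4: S(4,0) = 73.8818; S(4,1) = 57.9731; S(4,2) = 45.4900; S(4,3) = 35.6948; S(4,4) = 28.0088
Terminal payoffs V(N, i) = max(S_T - K, 0):
  V(4,0) = 20.531817; V(4,1) = 4.623130; V(4,2) = 0.000000; V(4,3) = 0.000000; V(4,4) = 0.000000
Backward induction: V(k, i) = exp(-r*dt) * [p * V(k+1, i) + (1-p) * V(k+1, i+1)].
  V(3,0) = exp(-r*dt) * [p*20.531817 + (1-p)*4.623130] = 12.325434
  V(3,1) = exp(-r*dt) * [p*4.623130 + (1-p)*0.000000] = 2.244103
  V(3,2) = exp(-r*dt) * [p*0.000000 + (1-p)*0.000000] = 0.000000
  V(3,3) = exp(-r*dt) * [p*0.000000 + (1-p)*0.000000] = 0.000000
  V(2,0) = exp(-r*dt) * [p*12.325434 + (1-p)*2.244103] = 7.128001
  V(2,1) = exp(-r*dt) * [p*2.244103 + (1-p)*0.000000] = 1.089305
  V(2,2) = exp(-r*dt) * [p*0.000000 + (1-p)*0.000000] = 0.000000
  V(1,0) = exp(-r*dt) * [p*7.128001 + (1-p)*1.089305] = 4.015846
  V(1,1) = exp(-r*dt) * [p*1.089305 + (1-p)*0.000000] = 0.528757
  V(0,0) = exp(-r*dt) * [p*4.015846 + (1-p)*0.528757] = 2.219141

Answer: Price = V(0,0) = 2.2191


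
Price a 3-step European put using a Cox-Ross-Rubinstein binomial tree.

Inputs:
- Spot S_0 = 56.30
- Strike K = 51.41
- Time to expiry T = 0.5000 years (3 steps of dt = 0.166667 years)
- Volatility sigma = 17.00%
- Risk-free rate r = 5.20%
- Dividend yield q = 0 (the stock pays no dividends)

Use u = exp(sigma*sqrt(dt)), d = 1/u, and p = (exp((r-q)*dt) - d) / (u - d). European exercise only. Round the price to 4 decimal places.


dt = T/N = 0.166667
u = exp(sigma*sqrt(dt)) = 1.071867; d = 1/u = 0.932951
p = (exp((r-q)*dt) - d) / (u - d) = 0.545315
Discount per step: exp(-r*dt) = 0.991371
Stock lattice S(k, i) with i counting down-moves:
  k=0: S(0,0) = 56.3000
  k=1: S(1,0) = 60.3461; S(1,1) = 52.5252
  k=2: S(2,0) = 64.6830; S(2,1) = 56.3000; S(2,2) = 49.0034
  k=3: S(3,0) = 69.3316; S(3,1) = 60.3461; S(3,2) = 52.5252; S(3,3) = 45.7178
Terminal payoffs V(N, i) = max(K - S_T, 0):
  V(3,0) = 0.000000; V(3,1) = 0.000000; V(3,2) = 0.000000; V(3,3) = 5.692191
Backward induction: V(k, i) = exp(-r*dt) * [p * V(k+1, i) + (1-p) * V(k+1, i+1)].
  V(2,0) = exp(-r*dt) * [p*0.000000 + (1-p)*0.000000] = 0.000000
  V(2,1) = exp(-r*dt) * [p*0.000000 + (1-p)*0.000000] = 0.000000
  V(2,2) = exp(-r*dt) * [p*0.000000 + (1-p)*5.692191] = 2.565818
  V(1,0) = exp(-r*dt) * [p*0.000000 + (1-p)*0.000000] = 0.000000
  V(1,1) = exp(-r*dt) * [p*0.000000 + (1-p)*2.565818] = 1.156571
  V(0,0) = exp(-r*dt) * [p*0.000000 + (1-p)*1.156571] = 0.521337

Answer: Price = V(0,0) = 0.5213


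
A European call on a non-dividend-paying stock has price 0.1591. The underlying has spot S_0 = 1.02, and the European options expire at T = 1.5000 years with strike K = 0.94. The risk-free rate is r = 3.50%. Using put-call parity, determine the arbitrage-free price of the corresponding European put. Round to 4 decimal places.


Answer: Put price = 0.0310

Derivation:
Put-call parity: C - P = S_0 * exp(-qT) - K * exp(-rT).
S_0 * exp(-qT) = 1.0200 * 1.00000000 = 1.02000000
K * exp(-rT) = 0.9400 * 0.94885432 = 0.89192306
P = C - S*exp(-qT) + K*exp(-rT)
P = 0.1591 - 1.02000000 + 0.89192306 = 0.0310


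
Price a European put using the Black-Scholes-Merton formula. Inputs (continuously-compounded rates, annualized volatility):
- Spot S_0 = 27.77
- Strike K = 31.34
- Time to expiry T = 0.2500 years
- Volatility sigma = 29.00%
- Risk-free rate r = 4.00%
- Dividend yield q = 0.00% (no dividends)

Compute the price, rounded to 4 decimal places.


d1 = (ln(S/K) + (r - q + 0.5*sigma^2) * T) / (sigma * sqrt(T)) = -0.69259611
d2 = d1 - sigma * sqrt(T) = -0.83759611
exp(-rT) = 0.99004983; exp(-qT) = 1.00000000
P = K * exp(-rT) * N(-d2) - S_0 * exp(-qT) * N(-d1)
N(-d1) = 0.75571847; N(-d2) = 0.79887121
P = 31.3400 * 0.99004983 * 0.79887121 - 27.7700 * 1.00000000 * 0.75571847 = 3.8012

Answer: Price = 3.8012


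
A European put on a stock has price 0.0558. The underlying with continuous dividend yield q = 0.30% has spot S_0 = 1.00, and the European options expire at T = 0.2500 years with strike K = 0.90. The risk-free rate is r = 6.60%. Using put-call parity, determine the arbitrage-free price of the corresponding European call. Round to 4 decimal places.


Answer: Call price = 0.1698

Derivation:
Put-call parity: C - P = S_0 * exp(-qT) - K * exp(-rT).
S_0 * exp(-qT) = 1.0000 * 0.99925028 = 0.99925028
K * exp(-rT) = 0.9000 * 0.98363538 = 0.88527184
C = P + S*exp(-qT) - K*exp(-rT)
C = 0.0558 + 0.99925028 - 0.88527184 = 0.1698


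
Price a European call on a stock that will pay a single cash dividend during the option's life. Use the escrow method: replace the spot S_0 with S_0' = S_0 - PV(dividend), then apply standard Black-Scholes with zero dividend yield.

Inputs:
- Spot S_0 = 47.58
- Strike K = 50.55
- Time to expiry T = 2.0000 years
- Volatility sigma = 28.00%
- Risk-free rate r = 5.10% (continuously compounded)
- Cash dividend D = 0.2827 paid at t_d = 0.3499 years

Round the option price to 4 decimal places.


PV(D) = D * exp(-r * t_d) = 0.2827 * 0.98231338 = 0.27769999
S_0' = S_0 - PV(D) = 47.5800 - 0.27769999 = 47.30230001
d1 = (ln(S_0'/K) + (r + sigma^2/2)*T) / (sigma*sqrt(T)) = 0.28788331
d2 = d1 - sigma*sqrt(T) = -0.10809649
exp(-rT) = 0.90302955
N(d1) = 0.61328197; N(d2) = 0.45695958
C = S_0' * N(d1) - K * exp(-rT) * N(d2) = 47.30230001 * 0.61328197 - 50.5500 * 0.90302955 * 0.45695958 = 8.1503

Answer: Price = 8.1503


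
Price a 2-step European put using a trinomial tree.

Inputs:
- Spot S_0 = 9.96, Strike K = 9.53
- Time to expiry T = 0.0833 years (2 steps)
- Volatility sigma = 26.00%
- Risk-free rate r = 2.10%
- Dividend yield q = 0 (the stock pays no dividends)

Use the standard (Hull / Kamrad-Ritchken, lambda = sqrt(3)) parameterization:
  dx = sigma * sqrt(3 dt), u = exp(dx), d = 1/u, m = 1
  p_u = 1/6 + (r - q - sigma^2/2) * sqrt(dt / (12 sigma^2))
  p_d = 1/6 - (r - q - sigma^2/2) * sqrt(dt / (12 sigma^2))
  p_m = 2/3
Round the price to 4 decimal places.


Answer: Price = V(0,0) = 0.1360

Derivation:
dt = T/N = 0.041650; dx = sigma*sqrt(3*dt) = 0.091905
u = exp(dx) = 1.096261; d = 1/u = 0.912191
p_u = 0.163766, p_m = 0.666667, p_d = 0.169567
Discount per step: exp(-r*dt) = 0.999126
Stock lattice S(k, j) with j the centered position index:
  k=0: S(0,+0) = 9.9600
  k=1: S(1,-1) = 9.0854; S(1,+0) = 9.9600; S(1,+1) = 10.9188
  k=2: S(2,-2) = 8.2876; S(2,-1) = 9.0854; S(2,+0) = 9.9600; S(2,+1) = 10.9188; S(2,+2) = 11.9698
Terminal payoffs V(N, j) = max(K - S_T, 0):
  V(2,-2) = 1.242353; V(2,-1) = 0.444574; V(2,+0) = 0.000000; V(2,+1) = 0.000000; V(2,+2) = 0.000000
Backward induction: V(k, j) = exp(-r*dt) * [p_u * V(k+1, j+1) + p_m * V(k+1, j) + p_d * V(k+1, j-1)]
  V(1,-1) = exp(-r*dt) * [p_u*0.000000 + p_m*0.444574 + p_d*1.242353] = 0.506602
  V(1,+0) = exp(-r*dt) * [p_u*0.000000 + p_m*0.000000 + p_d*0.444574] = 0.075319
  V(1,+1) = exp(-r*dt) * [p_u*0.000000 + p_m*0.000000 + p_d*0.000000] = 0.000000
  V(0,+0) = exp(-r*dt) * [p_u*0.000000 + p_m*0.075319 + p_d*0.506602] = 0.135997


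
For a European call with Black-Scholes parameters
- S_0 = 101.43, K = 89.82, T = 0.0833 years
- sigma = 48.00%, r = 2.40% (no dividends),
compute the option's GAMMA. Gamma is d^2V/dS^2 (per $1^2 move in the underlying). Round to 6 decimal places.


Answer: Gamma = 0.017888

Derivation:
d1 = 0.9611672220; d2 = 0.8226308729
phi(d1) = 0.2513623520; exp(-qT) = 1.0000000000; exp(-rT) = 0.9980027971
Gamma = exp(-qT) * phi(d1) / (S * sigma * sqrt(T)) = 1.0000000000 * 0.2513623520 / (101.4300 * 0.4800 * 0.2886173938) = 0.017888


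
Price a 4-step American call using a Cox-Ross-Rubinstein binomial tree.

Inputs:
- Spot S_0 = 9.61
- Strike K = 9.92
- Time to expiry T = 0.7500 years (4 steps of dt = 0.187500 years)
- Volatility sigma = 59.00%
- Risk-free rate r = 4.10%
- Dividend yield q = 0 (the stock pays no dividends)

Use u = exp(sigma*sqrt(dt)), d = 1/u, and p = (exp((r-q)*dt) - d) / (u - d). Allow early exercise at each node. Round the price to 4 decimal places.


Answer: Price = V(0,0) = 1.8695

Derivation:
dt = T/N = 0.187500
u = exp(sigma*sqrt(dt)) = 1.291078; d = 1/u = 0.774547
p = (exp((r-q)*dt) - d) / (u - d) = 0.451416
Discount per step: exp(-r*dt) = 0.992342
Stock lattice S(k, i) with i counting down-moves:
  k=0: S(0,0) = 9.6100
  k=1: S(1,0) = 12.4073; S(1,1) = 7.4434
  k=2: S(2,0) = 16.0187; S(2,1) = 9.6100; S(2,2) = 5.7653
  k=3: S(3,0) = 20.6814; S(3,1) = 12.4073; S(3,2) = 7.4434; S(3,3) = 4.4655
  k=4: S(4,0) = 26.7014; S(4,1) = 16.0187; S(4,2) = 9.6100; S(4,3) = 5.7653; S(4,4) = 3.4587
Terminal payoffs V(N, i) = max(S_T - K, 0):
  V(4,0) = 16.781352; V(4,1) = 6.098739; V(4,2) = 0.000000; V(4,3) = 0.000000; V(4,4) = 0.000000
Backward induction: V(k, i) = exp(-r*dt) * [p * V(k+1, i) + (1-p) * V(k+1, i+1)]; then take max(V_cont, immediate exercise) for American.
  V(3,0) = exp(-r*dt) * [p*16.781352 + (1-p)*6.098739] = 10.837408; exercise = 10.761441; V(3,0) = max -> 10.837408
  V(3,1) = exp(-r*dt) * [p*6.098739 + (1-p)*0.000000] = 2.731985; exercise = 2.487259; V(3,1) = max -> 2.731985
  V(3,2) = exp(-r*dt) * [p*0.000000 + (1-p)*0.000000] = 0.000000; exercise = 0.000000; V(3,2) = max -> 0.000000
  V(3,3) = exp(-r*dt) * [p*0.000000 + (1-p)*0.000000] = 0.000000; exercise = 0.000000; V(3,3) = max -> 0.000000
  V(2,0) = exp(-r*dt) * [p*10.837408 + (1-p)*2.731985] = 6.341962; exercise = 6.098739; V(2,0) = max -> 6.341962
  V(2,1) = exp(-r*dt) * [p*2.731985 + (1-p)*0.000000] = 1.223818; exercise = 0.000000; V(2,1) = max -> 1.223818
  V(2,2) = exp(-r*dt) * [p*0.000000 + (1-p)*0.000000] = 0.000000; exercise = 0.000000; V(2,2) = max -> 0.000000
  V(1,0) = exp(-r*dt) * [p*6.341962 + (1-p)*1.223818] = 3.507165; exercise = 2.487259; V(1,0) = max -> 3.507165
  V(1,1) = exp(-r*dt) * [p*1.223818 + (1-p)*0.000000] = 0.548220; exercise = 0.000000; V(1,1) = max -> 0.548220
  V(0,0) = exp(-r*dt) * [p*3.507165 + (1-p)*0.548220] = 1.869508; exercise = 0.000000; V(0,0) = max -> 1.869508


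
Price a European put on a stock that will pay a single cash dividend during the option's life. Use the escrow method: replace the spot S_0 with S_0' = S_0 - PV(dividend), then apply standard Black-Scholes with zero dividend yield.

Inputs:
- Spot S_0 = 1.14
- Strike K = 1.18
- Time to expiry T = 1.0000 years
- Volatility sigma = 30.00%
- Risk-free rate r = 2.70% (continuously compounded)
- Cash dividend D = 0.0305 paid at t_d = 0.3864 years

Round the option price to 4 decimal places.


Answer: Price = 0.1549

Derivation:
PV(D) = D * exp(-r * t_d) = 0.0305 * 0.98962143 = 0.03018345
S_0' = S_0 - PV(D) = 1.1400 - 0.03018345 = 1.10981655
d1 = (ln(S_0'/K) + (r + sigma^2/2)*T) / (sigma*sqrt(T)) = 0.03560097
d2 = d1 - sigma*sqrt(T) = -0.26439903
exp(-rT) = 0.97336124
N(-d1) = 0.48580027; N(-d2) = 0.60426377
P = K * exp(-rT) * N(-d2) - S_0' * N(-d1) = 1.1800 * 0.97336124 * 0.60426377 - 1.10981655 * 0.48580027 = 0.1549


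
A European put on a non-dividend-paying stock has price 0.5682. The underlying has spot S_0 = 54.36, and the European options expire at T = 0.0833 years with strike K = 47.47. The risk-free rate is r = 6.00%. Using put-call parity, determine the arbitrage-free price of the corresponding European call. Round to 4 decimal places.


Put-call parity: C - P = S_0 * exp(-qT) - K * exp(-rT).
S_0 * exp(-qT) = 54.3600 * 1.00000000 = 54.36000000
K * exp(-rT) = 47.4700 * 0.99501447 = 47.23333685
C = P + S*exp(-qT) - K*exp(-rT)
C = 0.5682 + 54.36000000 - 47.23333685 = 7.6949

Answer: Call price = 7.6949


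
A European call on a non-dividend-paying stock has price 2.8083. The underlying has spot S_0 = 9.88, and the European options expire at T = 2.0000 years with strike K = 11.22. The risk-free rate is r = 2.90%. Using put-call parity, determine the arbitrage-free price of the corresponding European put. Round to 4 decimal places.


Put-call parity: C - P = S_0 * exp(-qT) - K * exp(-rT).
S_0 * exp(-qT) = 9.8800 * 1.00000000 = 9.88000000
K * exp(-rT) = 11.2200 * 0.94364995 = 10.58775241
P = C - S*exp(-qT) + K*exp(-rT)
P = 2.8083 - 9.88000000 + 10.58775241 = 3.5161

Answer: Put price = 3.5161


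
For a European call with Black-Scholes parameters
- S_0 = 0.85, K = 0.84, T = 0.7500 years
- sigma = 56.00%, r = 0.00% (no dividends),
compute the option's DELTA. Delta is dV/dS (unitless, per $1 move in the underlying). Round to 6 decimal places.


d1 = 0.2668893534; d2 = -0.2180848727
phi(d1) = 0.3849840028; exp(-qT) = 1.0000000000; exp(-rT) = 1.0000000000
N(d1) = 0.6052228229
Delta = exp(-qT) * N(d1) = 1.0000000000 * 0.6052228229 = 0.605223

Answer: Delta = 0.605223


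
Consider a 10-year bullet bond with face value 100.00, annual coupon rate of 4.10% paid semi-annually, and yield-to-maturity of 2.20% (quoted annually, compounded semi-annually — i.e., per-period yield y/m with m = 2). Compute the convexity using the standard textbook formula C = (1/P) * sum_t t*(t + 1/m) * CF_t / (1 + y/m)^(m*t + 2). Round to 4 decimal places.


Answer: Convexity = 81.7489

Derivation:
Coupon per period c = face * coupon_rate / m = 2.050000
Periods per year m = 2; per-period yield y/m = 0.011000
Number of cashflows N = 20
Cashflows (t years, CF_t, discount factor 1/(1+y/m)^(m*t), PV):
  t = 0.5000: CF_t = 2.050000, DF = 0.989120, PV = 2.027695
  t = 1.0000: CF_t = 2.050000, DF = 0.978358, PV = 2.005633
  t = 1.5000: CF_t = 2.050000, DF = 0.967713, PV = 1.983811
  t = 2.0000: CF_t = 2.050000, DF = 0.957184, PV = 1.962227
  t = 2.5000: CF_t = 2.050000, DF = 0.946769, PV = 1.940877
  t = 3.0000: CF_t = 2.050000, DF = 0.936468, PV = 1.919760
  t = 3.5000: CF_t = 2.050000, DF = 0.926279, PV = 1.898872
  t = 4.0000: CF_t = 2.050000, DF = 0.916201, PV = 1.878212
  t = 4.5000: CF_t = 2.050000, DF = 0.906232, PV = 1.857776
  t = 5.0000: CF_t = 2.050000, DF = 0.896372, PV = 1.837563
  t = 5.5000: CF_t = 2.050000, DF = 0.886620, PV = 1.817570
  t = 6.0000: CF_t = 2.050000, DF = 0.876973, PV = 1.797794
  t = 6.5000: CF_t = 2.050000, DF = 0.867431, PV = 1.778234
  t = 7.0000: CF_t = 2.050000, DF = 0.857993, PV = 1.758886
  t = 7.5000: CF_t = 2.050000, DF = 0.848658, PV = 1.739749
  t = 8.0000: CF_t = 2.050000, DF = 0.839424, PV = 1.720820
  t = 8.5000: CF_t = 2.050000, DF = 0.830291, PV = 1.702097
  t = 9.0000: CF_t = 2.050000, DF = 0.821257, PV = 1.683577
  t = 9.5000: CF_t = 2.050000, DF = 0.812322, PV = 1.665259
  t = 10.0000: CF_t = 102.050000, DF = 0.803483, PV = 81.995477
Price P = sum_t PV_t = 116.971891
Convexity numerator sum_t t*(t + 1/m) * CF_t / (1+y/m)^(m*t + 2):
  t = 0.5000: term = 0.991906
  t = 1.0000: term = 2.943340
  t = 1.5000: term = 5.822632
  t = 2.0000: term = 9.598800
  t = 2.5000: term = 14.241543
  t = 3.0000: term = 19.721226
  t = 3.5000: term = 26.008871
  t = 4.0000: term = 33.076139
  t = 4.5000: term = 40.895325
  t = 5.0000: term = 49.439343
  t = 5.5000: term = 58.681712
  t = 6.0000: term = 68.596553
  t = 6.5000: term = 79.158567
  t = 7.0000: term = 90.343035
  t = 7.5000: term = 102.125799
  t = 8.0000: term = 114.483256
  t = 8.5000: term = 127.392347
  t = 9.0000: term = 140.830546
  t = 9.5000: term = 154.775850
  t = 10.0000: term = 8423.195586
Convexity = (1/P) * sum = 9562.322377 / 116.971891 = 81.748891


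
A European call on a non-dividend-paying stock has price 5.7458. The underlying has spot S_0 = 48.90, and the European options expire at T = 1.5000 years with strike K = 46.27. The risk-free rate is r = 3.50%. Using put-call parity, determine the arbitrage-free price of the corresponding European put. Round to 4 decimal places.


Answer: Put price = 0.7493

Derivation:
Put-call parity: C - P = S_0 * exp(-qT) - K * exp(-rT).
S_0 * exp(-qT) = 48.9000 * 1.00000000 = 48.90000000
K * exp(-rT) = 46.2700 * 0.94885432 = 43.90348944
P = C - S*exp(-qT) + K*exp(-rT)
P = 5.7458 - 48.90000000 + 43.90348944 = 0.7493


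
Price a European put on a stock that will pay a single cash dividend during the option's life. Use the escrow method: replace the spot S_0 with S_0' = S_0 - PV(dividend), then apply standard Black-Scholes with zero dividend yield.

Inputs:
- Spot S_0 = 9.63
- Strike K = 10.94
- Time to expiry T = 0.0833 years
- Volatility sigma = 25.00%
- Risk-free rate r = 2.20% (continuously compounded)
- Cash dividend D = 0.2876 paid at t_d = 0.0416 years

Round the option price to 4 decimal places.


PV(D) = D * exp(-r * t_d) = 0.2876 * 0.99908522 = 0.28733691
S_0' = S_0 - PV(D) = 9.6300 - 0.28733691 = 9.34266309
d1 = (ln(S_0'/K) + (r + sigma^2/2)*T) / (sigma*sqrt(T)) = -2.12598043
d2 = d1 - sigma*sqrt(T) = -2.19813478
exp(-rT) = 0.99816908
N(-d1) = 0.98324756; N(-d2) = 0.98603025
P = K * exp(-rT) * N(-d2) - S_0' * N(-d1) = 10.9400 * 0.99816908 * 0.98603025 - 9.34266309 * 0.98324756 = 1.5813

Answer: Price = 1.5813


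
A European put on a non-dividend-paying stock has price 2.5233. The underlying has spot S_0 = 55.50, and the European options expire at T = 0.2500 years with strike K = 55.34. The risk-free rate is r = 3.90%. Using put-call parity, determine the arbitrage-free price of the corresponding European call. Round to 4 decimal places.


Answer: Call price = 3.2202

Derivation:
Put-call parity: C - P = S_0 * exp(-qT) - K * exp(-rT).
S_0 * exp(-qT) = 55.5000 * 1.00000000 = 55.50000000
K * exp(-rT) = 55.3400 * 0.99029738 = 54.80305685
C = P + S*exp(-qT) - K*exp(-rT)
C = 2.5233 + 55.50000000 - 54.80305685 = 3.2202


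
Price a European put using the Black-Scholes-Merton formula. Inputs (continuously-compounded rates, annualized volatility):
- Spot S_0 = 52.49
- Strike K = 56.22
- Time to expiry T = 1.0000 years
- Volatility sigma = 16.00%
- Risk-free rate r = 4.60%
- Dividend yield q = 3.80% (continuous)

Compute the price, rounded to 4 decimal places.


d1 = (ln(S/K) + (r - q + 0.5*sigma^2) * T) / (sigma * sqrt(T)) = -0.29906181
d2 = d1 - sigma * sqrt(T) = -0.45906181
exp(-rT) = 0.95504196; exp(-qT) = 0.96271294
P = K * exp(-rT) * N(-d2) - S_0 * exp(-qT) * N(-d1)
N(-d1) = 0.61755356; N(-d2) = 0.67690511
P = 56.2200 * 0.95504196 * 0.67690511 - 52.4900 * 0.96271294 * 0.61755356 = 5.1380

Answer: Price = 5.1380


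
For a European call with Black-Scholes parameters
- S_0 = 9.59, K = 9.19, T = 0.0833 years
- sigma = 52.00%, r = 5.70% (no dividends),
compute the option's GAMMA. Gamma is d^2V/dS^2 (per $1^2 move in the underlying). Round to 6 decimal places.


d1 = 0.3905570661; d2 = 0.2404760214
phi(d1) = 0.3696473100; exp(-qT) = 1.0000000000; exp(-rT) = 0.9952631544
Gamma = exp(-qT) * phi(d1) / (S * sigma * sqrt(T)) = 1.0000000000 * 0.3696473100 / (9.5900 * 0.5200 * 0.2886173938) = 0.256828

Answer: Gamma = 0.256828


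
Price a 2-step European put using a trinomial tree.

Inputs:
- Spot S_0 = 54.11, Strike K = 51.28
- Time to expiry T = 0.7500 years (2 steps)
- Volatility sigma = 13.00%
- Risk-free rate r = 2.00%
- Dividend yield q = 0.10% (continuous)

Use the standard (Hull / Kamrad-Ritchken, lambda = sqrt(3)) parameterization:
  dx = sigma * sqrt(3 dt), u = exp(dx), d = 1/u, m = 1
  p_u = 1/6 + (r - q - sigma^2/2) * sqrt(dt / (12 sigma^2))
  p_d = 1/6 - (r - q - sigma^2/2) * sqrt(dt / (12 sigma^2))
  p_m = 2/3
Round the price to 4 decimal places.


dt = T/N = 0.375000; dx = sigma*sqrt(3*dt) = 0.137886
u = exp(dx) = 1.147844; d = 1/u = 0.871198
p_u = 0.181013, p_m = 0.666667, p_d = 0.152321
Discount per step: exp(-r*dt) = 0.992528
Stock lattice S(k, j) with j the centered position index:
  k=0: S(0,+0) = 54.1100
  k=1: S(1,-1) = 47.1405; S(1,+0) = 54.1100; S(1,+1) = 62.1099
  k=2: S(2,-2) = 41.0687; S(2,-1) = 47.1405; S(2,+0) = 54.1100; S(2,+1) = 62.1099; S(2,+2) = 71.2925
Terminal payoffs V(N, j) = max(K - S_T, 0):
  V(2,-2) = 10.211255; V(2,-1) = 4.139468; V(2,+0) = 0.000000; V(2,+1) = 0.000000; V(2,+2) = 0.000000
Backward induction: V(k, j) = exp(-r*dt) * [p_u * V(k+1, j+1) + p_m * V(k+1, j) + p_d * V(k+1, j-1)]
  V(1,-1) = exp(-r*dt) * [p_u*0.000000 + p_m*4.139468 + p_d*10.211255] = 4.282788
  V(1,+0) = exp(-r*dt) * [p_u*0.000000 + p_m*0.000000 + p_d*4.139468] = 0.625815
  V(1,+1) = exp(-r*dt) * [p_u*0.000000 + p_m*0.000000 + p_d*0.000000] = 0.000000
  V(0,+0) = exp(-r*dt) * [p_u*0.000000 + p_m*0.625815 + p_d*4.282788] = 1.061575

Answer: Price = V(0,0) = 1.0616


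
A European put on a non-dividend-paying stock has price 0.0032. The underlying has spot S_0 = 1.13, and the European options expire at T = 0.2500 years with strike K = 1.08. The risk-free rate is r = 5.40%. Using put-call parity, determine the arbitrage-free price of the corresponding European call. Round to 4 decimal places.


Answer: Call price = 0.0677

Derivation:
Put-call parity: C - P = S_0 * exp(-qT) - K * exp(-rT).
S_0 * exp(-qT) = 1.1300 * 1.00000000 = 1.13000000
K * exp(-rT) = 1.0800 * 0.98659072 = 1.06551797
C = P + S*exp(-qT) - K*exp(-rT)
C = 0.0032 + 1.13000000 - 1.06551797 = 0.0677


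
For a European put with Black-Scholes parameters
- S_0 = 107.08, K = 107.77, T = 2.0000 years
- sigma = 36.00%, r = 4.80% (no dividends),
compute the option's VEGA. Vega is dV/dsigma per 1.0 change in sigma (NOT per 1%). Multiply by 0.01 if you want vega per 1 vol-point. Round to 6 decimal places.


d1 = 0.4305040740; d2 = -0.0786128084
phi(d1) = 0.3636347271; exp(-qT) = 1.0000000000; exp(-rT) = 0.9084640161
Vega = S * exp(-qT) * phi(d1) * sqrt(T) = 107.0800 * 1.0000000000 * 0.3636347271 * 1.4142135624 = 55.066657

Answer: Vega = 55.066657


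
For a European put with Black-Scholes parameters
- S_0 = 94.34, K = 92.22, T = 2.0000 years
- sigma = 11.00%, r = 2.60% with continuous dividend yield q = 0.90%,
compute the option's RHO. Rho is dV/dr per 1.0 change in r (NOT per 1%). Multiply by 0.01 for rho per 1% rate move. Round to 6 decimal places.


Answer: Rho = -67.779255

Derivation:
d1 = 0.4424447552; d2 = 0.2868812634
phi(d1) = 0.3617444651; exp(-qT) = 0.9821610324; exp(-rT) = 0.9493288668
N(-d2) = 0.3871016187
Rho = -K*T*exp(-rT)*N(-d2) = -92.2200 * 2.0000 * 0.9493288668 * 0.3871016187 = -67.779255


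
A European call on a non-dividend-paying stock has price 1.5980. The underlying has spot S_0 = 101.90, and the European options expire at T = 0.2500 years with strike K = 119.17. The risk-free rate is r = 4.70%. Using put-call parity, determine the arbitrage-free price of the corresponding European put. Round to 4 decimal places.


Put-call parity: C - P = S_0 * exp(-qT) - K * exp(-rT).
S_0 * exp(-qT) = 101.9000 * 1.00000000 = 101.90000000
K * exp(-rT) = 119.1700 * 0.98831876 = 117.77794683
P = C - S*exp(-qT) + K*exp(-rT)
P = 1.5980 - 101.90000000 + 117.77794683 = 17.4759

Answer: Put price = 17.4759


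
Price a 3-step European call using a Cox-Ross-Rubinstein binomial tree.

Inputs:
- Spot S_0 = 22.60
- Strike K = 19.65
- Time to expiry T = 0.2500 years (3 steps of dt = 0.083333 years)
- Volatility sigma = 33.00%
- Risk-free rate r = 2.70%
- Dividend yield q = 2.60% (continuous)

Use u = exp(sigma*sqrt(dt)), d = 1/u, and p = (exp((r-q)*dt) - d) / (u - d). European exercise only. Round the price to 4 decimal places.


Answer: Price = V(0,0) = 3.3156

Derivation:
dt = T/N = 0.083333
u = exp(sigma*sqrt(dt)) = 1.099948; d = 1/u = 0.909134
p = (exp((r-q)*dt) - d) / (u - d) = 0.476639
Discount per step: exp(-r*dt) = 0.997753
Stock lattice S(k, i) with i counting down-moves:
  k=0: S(0,0) = 22.6000
  k=1: S(1,0) = 24.8588; S(1,1) = 20.5464
  k=2: S(2,0) = 27.3434; S(2,1) = 22.6000; S(2,2) = 18.6795
  k=3: S(3,0) = 30.0763; S(3,1) = 24.8588; S(3,2) = 20.5464; S(3,3) = 16.9821
Terminal payoffs V(N, i) = max(S_T - K, 0):
  V(3,0) = 10.426324; V(3,1) = 5.208822; V(3,2) = 0.896428; V(3,3) = 0.000000
Backward induction: V(k, i) = exp(-r*dt) * [p * V(k+1, i) + (1-p) * V(k+1, i+1)].
  V(2,0) = exp(-r*dt) * [p*10.426324 + (1-p)*5.208822] = 7.678391
  V(2,1) = exp(-r*dt) * [p*5.208822 + (1-p)*0.896428] = 2.945249
  V(2,2) = exp(-r*dt) * [p*0.896428 + (1-p)*0.000000] = 0.426312
  V(1,0) = exp(-r*dt) * [p*7.678391 + (1-p)*2.945249] = 5.189560
  V(1,1) = exp(-r*dt) * [p*2.945249 + (1-p)*0.426312] = 1.623279
  V(0,0) = exp(-r*dt) * [p*5.189560 + (1-p)*1.623279] = 3.315639


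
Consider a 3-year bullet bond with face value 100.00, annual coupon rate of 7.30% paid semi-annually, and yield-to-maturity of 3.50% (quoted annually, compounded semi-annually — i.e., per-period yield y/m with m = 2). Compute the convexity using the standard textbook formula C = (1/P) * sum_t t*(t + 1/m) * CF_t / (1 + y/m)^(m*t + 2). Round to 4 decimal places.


Coupon per period c = face * coupon_rate / m = 3.650000
Periods per year m = 2; per-period yield y/m = 0.017500
Number of cashflows N = 6
Cashflows (t years, CF_t, discount factor 1/(1+y/m)^(m*t), PV):
  t = 0.5000: CF_t = 3.650000, DF = 0.982801, PV = 3.587224
  t = 1.0000: CF_t = 3.650000, DF = 0.965898, PV = 3.525527
  t = 1.5000: CF_t = 3.650000, DF = 0.949285, PV = 3.464891
  t = 2.0000: CF_t = 3.650000, DF = 0.932959, PV = 3.405299
  t = 2.5000: CF_t = 3.650000, DF = 0.916913, PV = 3.346731
  t = 3.0000: CF_t = 103.650000, DF = 0.901143, PV = 93.403424
Price P = sum_t PV_t = 110.733095
Convexity numerator sum_t t*(t + 1/m) * CF_t / (1+y/m)^(m*t + 2):
  t = 0.5000: term = 1.732446
  t = 1.0000: term = 5.107948
  t = 1.5000: term = 10.040192
  t = 2.0000: term = 16.445851
  t = 2.5000: term = 24.244498
  t = 3.0000: term = 947.290675
Convexity = (1/P) * sum = 1004.861611 / 110.733095 = 9.074628

Answer: Convexity = 9.0746


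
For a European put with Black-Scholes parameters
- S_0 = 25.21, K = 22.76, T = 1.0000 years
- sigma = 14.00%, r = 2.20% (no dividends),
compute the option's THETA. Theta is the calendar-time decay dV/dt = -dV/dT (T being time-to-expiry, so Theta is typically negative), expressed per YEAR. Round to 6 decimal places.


Answer: Theta = -0.343865

Derivation:
d1 = 0.9574009424; d2 = 0.8174009424
phi(d1) = 0.2522721496; exp(-qT) = 1.0000000000; exp(-rT) = 0.9782402351
Theta = -S*exp(-qT)*phi(d1)*sigma/(2*sqrt(T)) + r*K*exp(-rT)*N(-d2) - q*S*exp(-qT)*N(-d1)
N(-d1) = 0.1691824615; N(-d2) = 0.2068496686; sqrt(T) = 1.0000000000
Term 1 = -25.2100 * 1.0000000000 * 0.2522721496 * 0.1400 / (2 * 1.0000000000) = -0.4451846624
Term 2 = 0.0220 * 22.7600 * 0.9782402351 * 0.2068496686 = 0.1013200253
Term 3 = 0 (no dividend yield, q = 0)
Theta = -0.4451846624 + (0.1013200253) + (0.0000000000) = -0.343865
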